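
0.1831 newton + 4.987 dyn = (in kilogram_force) 0.01868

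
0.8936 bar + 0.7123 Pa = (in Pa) 8.936e+04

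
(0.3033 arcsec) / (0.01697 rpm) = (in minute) 1.379e-05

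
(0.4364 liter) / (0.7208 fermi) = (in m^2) 6.054e+11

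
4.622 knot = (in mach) 0.006983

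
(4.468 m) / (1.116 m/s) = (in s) 4.004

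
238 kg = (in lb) 524.7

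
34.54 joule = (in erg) 3.454e+08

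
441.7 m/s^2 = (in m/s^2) 441.7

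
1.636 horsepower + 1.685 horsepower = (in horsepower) 3.321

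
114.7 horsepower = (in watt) 8.553e+04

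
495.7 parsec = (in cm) 1.53e+21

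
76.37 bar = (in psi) 1108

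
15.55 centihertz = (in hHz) 0.001555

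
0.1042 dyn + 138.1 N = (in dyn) 1.381e+07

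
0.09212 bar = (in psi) 1.336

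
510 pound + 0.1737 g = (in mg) 2.313e+08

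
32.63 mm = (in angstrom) 3.263e+08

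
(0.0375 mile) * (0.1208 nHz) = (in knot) 1.417e-08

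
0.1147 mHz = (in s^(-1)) 0.0001147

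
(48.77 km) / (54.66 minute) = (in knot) 28.91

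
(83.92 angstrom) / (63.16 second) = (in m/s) 1.329e-10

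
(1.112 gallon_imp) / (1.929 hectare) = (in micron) 0.2621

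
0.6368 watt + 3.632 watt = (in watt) 4.269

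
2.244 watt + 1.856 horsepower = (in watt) 1386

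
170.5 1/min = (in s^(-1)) 2.842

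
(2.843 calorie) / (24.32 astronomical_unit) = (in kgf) 3.334e-13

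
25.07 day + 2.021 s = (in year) 0.06868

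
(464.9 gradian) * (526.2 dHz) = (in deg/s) 2.202e+04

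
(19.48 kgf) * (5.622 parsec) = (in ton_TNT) 7.921e+09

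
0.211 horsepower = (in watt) 157.3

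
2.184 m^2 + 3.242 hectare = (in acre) 8.012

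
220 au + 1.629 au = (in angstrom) 3.316e+23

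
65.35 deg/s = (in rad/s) 1.141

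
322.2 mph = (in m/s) 144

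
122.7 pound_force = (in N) 545.8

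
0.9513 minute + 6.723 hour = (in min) 404.3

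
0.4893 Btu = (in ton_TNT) 1.234e-07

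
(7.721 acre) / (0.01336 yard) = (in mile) 1589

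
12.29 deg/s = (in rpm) 2.048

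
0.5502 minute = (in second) 33.01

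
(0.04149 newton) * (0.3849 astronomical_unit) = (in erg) 2.389e+16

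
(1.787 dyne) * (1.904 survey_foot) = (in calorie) 2.479e-06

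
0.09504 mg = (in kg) 9.504e-08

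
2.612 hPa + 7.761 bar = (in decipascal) 7.764e+06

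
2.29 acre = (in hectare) 0.9267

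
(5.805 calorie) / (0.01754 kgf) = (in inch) 5559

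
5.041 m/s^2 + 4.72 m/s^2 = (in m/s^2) 9.761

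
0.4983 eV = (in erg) 7.984e-13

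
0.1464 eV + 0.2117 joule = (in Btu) 0.0002007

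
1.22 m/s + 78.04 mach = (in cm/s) 2.657e+06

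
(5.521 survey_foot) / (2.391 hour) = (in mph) 0.0004373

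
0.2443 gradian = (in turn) 0.0006108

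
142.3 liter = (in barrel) 0.895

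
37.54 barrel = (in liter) 5968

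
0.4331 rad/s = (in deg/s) 24.81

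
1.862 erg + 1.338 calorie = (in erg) 5.598e+07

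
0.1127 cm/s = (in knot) 0.002191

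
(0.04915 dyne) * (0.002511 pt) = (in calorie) 1.041e-13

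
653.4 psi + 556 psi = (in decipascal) 8.339e+07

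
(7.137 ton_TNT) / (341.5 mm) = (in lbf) 1.966e+10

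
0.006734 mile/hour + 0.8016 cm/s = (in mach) 3.238e-05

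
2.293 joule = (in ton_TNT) 5.48e-10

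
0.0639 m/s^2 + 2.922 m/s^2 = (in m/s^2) 2.986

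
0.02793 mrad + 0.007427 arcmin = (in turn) 4.789e-06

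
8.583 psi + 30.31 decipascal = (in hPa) 591.8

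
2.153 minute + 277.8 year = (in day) 1.014e+05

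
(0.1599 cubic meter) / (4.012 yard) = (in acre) 1.077e-05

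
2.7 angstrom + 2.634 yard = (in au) 1.61e-11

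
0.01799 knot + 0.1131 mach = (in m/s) 38.52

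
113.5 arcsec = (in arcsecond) 113.5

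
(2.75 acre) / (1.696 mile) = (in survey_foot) 13.38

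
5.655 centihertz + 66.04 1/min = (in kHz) 0.001157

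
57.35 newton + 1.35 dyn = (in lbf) 12.89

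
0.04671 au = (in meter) 6.988e+09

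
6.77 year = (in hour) 5.931e+04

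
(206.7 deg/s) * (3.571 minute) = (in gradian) 4.921e+04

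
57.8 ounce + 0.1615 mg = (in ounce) 57.8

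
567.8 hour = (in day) 23.66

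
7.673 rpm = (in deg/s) 46.04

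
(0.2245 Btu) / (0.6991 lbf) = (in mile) 0.04733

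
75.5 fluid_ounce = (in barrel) 0.01404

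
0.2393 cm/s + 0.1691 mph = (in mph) 0.1745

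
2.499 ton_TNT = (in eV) 6.526e+28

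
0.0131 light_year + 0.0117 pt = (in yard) 1.355e+14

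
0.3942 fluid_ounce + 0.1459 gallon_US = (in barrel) 0.003547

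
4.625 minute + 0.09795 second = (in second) 277.6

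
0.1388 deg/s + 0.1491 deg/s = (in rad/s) 0.005025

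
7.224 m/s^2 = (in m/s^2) 7.224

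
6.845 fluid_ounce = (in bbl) 0.001273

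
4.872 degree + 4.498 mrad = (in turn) 0.01425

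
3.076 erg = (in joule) 3.076e-07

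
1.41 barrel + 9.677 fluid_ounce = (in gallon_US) 59.3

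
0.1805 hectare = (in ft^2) 1.943e+04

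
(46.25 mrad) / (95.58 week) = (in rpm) 7.64e-09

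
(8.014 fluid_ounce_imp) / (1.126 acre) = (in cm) 4.997e-06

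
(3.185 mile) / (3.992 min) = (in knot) 41.6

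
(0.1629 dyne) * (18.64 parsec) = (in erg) 9.37e+18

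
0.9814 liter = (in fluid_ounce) 33.19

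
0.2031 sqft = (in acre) 4.663e-06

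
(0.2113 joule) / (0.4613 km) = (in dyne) 45.81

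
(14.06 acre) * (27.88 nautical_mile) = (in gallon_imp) 6.462e+11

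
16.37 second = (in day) 0.0001895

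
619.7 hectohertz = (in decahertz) 6197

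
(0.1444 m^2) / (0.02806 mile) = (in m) 0.003198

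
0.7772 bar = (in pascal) 7.772e+04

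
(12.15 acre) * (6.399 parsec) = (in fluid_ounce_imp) 3.417e+26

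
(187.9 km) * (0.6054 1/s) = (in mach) 334.1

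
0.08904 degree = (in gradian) 0.09893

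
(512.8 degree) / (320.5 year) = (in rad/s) 8.855e-10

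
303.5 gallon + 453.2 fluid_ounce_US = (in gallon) 307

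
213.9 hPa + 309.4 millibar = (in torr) 392.5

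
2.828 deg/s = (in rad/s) 0.04936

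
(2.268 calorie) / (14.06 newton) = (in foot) 2.214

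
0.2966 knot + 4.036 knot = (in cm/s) 222.9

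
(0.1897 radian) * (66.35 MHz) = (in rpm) 1.202e+08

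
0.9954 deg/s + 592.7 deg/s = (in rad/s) 10.36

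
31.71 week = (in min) 3.196e+05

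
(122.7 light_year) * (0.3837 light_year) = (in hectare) 4.214e+29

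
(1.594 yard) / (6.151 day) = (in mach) 8.055e-09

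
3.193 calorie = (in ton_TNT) 3.193e-09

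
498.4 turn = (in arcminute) 1.077e+07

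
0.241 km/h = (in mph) 0.1498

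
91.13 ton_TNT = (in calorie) 9.113e+10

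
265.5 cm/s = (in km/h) 9.558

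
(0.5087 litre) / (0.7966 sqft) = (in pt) 19.48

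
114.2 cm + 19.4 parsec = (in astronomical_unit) 4.002e+06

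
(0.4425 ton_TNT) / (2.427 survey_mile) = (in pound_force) 1.066e+05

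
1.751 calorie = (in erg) 7.326e+07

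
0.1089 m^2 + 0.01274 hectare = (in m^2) 127.5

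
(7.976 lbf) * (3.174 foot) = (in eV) 2.142e+20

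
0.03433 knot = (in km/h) 0.06358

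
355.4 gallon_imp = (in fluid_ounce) 5.463e+04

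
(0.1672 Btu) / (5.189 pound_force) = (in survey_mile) 0.004749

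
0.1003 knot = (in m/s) 0.0516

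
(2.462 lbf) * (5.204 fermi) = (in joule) 5.699e-14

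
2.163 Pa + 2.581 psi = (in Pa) 1.78e+04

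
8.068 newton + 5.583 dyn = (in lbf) 1.814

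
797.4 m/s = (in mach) 2.342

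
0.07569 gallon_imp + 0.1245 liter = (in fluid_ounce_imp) 16.49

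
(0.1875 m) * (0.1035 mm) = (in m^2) 1.941e-05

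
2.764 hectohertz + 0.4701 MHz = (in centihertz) 4.704e+07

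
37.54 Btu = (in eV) 2.472e+23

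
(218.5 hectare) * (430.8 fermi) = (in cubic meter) 9.413e-07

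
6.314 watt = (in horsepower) 0.008467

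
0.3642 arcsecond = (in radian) 1.766e-06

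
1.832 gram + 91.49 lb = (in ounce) 1464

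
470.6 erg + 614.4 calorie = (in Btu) 2.437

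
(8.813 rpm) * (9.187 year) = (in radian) 2.674e+08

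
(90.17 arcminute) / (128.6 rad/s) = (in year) 6.468e-12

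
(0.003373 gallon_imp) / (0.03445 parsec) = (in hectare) 1.442e-24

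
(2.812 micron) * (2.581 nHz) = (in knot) 1.411e-14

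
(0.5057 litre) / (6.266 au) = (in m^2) 5.395e-16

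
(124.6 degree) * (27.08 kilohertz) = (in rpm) 5.624e+05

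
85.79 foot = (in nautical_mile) 0.01412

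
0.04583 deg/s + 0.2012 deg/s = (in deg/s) 0.247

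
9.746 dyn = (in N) 9.746e-05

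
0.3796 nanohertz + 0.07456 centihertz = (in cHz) 0.07456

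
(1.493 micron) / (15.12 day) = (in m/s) 1.143e-12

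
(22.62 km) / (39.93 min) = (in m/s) 9.442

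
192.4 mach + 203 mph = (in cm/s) 6.56e+06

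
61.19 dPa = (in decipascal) 61.19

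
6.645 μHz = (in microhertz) 6.645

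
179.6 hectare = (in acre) 443.8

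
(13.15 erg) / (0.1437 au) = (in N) 6.117e-17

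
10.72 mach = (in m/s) 3650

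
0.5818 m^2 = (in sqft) 6.262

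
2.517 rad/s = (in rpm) 24.04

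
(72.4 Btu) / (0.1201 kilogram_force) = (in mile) 40.3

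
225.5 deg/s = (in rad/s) 3.936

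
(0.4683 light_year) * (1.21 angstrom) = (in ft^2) 5.77e+06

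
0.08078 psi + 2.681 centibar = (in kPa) 3.238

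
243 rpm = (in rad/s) 25.45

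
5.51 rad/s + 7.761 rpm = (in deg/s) 362.3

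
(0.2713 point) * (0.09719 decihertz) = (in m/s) 9.302e-07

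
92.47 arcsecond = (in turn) 7.135e-05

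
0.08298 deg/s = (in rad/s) 0.001448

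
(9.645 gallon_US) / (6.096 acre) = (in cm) 0.000148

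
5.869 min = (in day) 0.004076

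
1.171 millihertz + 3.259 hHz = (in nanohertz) 3.259e+11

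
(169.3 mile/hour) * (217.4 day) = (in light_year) 1.503e-07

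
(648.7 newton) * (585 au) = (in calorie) 1.357e+16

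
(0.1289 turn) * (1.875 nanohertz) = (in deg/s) 8.701e-08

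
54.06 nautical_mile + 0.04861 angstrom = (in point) 2.838e+08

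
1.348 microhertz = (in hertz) 1.348e-06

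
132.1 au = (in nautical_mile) 1.067e+10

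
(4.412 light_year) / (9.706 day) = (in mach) 1.462e+08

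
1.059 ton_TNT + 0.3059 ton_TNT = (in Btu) 5.413e+06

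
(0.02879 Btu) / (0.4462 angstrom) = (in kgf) 6.942e+10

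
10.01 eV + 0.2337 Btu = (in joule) 246.6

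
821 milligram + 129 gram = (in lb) 0.2862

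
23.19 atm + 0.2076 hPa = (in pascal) 2.35e+06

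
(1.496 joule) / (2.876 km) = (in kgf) 5.304e-05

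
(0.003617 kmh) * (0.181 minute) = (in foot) 0.0358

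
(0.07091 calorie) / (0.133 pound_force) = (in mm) 501.5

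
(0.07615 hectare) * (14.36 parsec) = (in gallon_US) 8.914e+22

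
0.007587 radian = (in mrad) 7.587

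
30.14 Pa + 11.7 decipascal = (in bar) 0.0003131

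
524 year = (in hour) 4.59e+06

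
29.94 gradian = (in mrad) 470.3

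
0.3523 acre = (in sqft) 1.535e+04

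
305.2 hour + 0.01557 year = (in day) 18.4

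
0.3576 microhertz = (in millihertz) 0.0003576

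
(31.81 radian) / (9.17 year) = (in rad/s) 1.1e-07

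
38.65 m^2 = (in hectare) 0.003865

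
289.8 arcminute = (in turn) 0.01342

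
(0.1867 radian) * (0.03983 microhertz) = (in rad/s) 7.436e-09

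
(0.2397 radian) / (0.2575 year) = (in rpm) 2.819e-07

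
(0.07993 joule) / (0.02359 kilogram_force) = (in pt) 979.4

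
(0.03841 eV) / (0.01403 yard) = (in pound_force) 1.078e-19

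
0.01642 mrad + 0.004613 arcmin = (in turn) 2.827e-06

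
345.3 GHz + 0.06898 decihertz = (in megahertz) 3.453e+05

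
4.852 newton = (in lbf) 1.091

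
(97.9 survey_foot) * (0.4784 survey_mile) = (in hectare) 2.297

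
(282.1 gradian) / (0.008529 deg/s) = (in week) 0.04922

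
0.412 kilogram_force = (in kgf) 0.412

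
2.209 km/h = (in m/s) 0.6136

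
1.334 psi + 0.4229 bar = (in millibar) 514.9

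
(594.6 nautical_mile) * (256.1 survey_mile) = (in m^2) 4.539e+11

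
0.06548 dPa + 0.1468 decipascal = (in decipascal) 0.2123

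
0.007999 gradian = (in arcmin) 0.4319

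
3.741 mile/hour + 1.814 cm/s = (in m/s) 1.691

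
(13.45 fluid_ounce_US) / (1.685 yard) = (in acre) 6.379e-08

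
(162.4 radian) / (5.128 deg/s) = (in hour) 0.504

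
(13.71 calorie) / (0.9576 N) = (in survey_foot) 196.5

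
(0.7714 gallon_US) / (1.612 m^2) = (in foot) 0.005943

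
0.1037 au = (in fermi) 1.551e+25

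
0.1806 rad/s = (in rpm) 1.725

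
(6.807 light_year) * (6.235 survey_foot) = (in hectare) 1.224e+13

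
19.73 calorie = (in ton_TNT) 1.973e-08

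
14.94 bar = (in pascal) 1.494e+06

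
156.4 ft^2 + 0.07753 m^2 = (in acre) 0.00361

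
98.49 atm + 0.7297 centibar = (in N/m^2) 9.98e+06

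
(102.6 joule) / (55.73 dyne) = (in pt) 5.219e+08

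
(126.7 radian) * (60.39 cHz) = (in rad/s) 76.51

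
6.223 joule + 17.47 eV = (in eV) 3.884e+19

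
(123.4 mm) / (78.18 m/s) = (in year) 5.005e-11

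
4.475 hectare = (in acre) 11.06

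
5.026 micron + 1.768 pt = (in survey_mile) 3.907e-07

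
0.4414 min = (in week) 4.379e-05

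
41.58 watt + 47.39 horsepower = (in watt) 3.538e+04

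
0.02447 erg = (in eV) 1.527e+10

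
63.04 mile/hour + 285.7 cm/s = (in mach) 0.09116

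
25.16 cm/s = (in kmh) 0.9058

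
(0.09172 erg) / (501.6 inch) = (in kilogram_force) 7.341e-11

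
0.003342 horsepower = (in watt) 2.492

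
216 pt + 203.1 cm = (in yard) 2.304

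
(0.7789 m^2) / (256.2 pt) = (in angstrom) 8.618e+10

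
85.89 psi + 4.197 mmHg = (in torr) 4446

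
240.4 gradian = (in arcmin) 1.298e+04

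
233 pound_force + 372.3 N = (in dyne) 1.409e+08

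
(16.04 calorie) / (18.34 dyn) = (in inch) 1.441e+07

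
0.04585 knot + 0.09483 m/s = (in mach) 0.0003478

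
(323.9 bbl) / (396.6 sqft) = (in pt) 3962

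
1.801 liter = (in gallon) 0.4758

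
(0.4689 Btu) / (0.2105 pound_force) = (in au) 3.532e-09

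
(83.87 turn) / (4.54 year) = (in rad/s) 3.681e-06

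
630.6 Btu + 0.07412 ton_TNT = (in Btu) 2.946e+05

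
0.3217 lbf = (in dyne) 1.431e+05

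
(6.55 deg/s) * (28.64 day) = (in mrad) 2.829e+08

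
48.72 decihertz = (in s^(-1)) 4.872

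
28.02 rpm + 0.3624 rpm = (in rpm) 28.38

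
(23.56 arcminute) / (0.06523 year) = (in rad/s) 3.332e-09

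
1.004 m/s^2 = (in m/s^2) 1.004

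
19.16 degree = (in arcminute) 1150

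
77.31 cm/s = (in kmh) 2.783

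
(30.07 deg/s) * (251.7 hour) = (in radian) 4.756e+05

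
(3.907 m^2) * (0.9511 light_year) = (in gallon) 9.287e+18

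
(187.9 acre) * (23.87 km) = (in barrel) 1.142e+11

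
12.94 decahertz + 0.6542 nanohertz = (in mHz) 1.294e+05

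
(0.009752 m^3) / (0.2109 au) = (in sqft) 3.327e-12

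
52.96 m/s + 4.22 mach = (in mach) 4.376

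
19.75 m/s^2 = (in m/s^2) 19.75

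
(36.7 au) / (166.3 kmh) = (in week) 1.965e+05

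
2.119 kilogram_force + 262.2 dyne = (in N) 20.78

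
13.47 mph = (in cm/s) 602.2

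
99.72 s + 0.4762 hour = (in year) 5.752e-05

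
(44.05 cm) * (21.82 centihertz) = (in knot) 0.1868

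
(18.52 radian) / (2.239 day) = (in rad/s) 9.574e-05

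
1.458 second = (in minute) 0.0243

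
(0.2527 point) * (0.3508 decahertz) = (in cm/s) 0.03127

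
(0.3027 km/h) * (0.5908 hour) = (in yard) 195.6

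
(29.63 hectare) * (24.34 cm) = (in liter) 7.212e+07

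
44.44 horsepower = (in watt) 3.314e+04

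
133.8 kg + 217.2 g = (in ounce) 4727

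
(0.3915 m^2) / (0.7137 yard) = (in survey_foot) 1.968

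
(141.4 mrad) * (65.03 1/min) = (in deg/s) 8.781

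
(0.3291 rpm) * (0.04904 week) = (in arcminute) 3.514e+06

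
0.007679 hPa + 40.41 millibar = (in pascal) 4042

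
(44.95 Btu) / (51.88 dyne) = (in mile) 5.68e+04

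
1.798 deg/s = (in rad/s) 0.03138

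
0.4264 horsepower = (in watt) 318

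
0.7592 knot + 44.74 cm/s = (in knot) 1.629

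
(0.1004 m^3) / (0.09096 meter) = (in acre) 0.0002728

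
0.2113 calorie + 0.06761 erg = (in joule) 0.8841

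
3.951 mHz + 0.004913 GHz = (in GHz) 0.004913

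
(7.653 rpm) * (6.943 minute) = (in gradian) 2.125e+04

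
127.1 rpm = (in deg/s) 762.6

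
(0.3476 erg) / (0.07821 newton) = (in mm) 0.0004444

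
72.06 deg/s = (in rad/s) 1.258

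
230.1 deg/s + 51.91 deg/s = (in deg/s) 282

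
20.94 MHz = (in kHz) 2.094e+04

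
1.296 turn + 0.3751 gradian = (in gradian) 518.8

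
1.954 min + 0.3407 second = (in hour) 0.03266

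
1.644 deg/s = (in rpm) 0.274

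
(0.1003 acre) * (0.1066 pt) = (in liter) 15.26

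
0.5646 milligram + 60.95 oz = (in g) 1728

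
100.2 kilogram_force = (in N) 982.6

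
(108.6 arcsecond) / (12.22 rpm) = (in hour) 1.143e-07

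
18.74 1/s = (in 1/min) 1124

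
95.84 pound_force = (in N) 426.3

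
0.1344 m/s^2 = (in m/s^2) 0.1344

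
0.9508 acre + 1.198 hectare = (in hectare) 1.583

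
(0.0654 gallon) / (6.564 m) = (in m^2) 3.772e-05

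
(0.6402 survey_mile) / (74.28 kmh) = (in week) 8.256e-05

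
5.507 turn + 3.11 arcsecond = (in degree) 1983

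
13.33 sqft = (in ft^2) 13.33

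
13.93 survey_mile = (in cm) 2.242e+06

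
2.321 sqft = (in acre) 5.328e-05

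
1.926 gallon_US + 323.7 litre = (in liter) 331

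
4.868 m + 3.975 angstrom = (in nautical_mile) 0.002629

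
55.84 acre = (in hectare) 22.6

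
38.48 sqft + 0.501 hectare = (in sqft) 5.397e+04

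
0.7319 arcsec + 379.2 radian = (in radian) 379.2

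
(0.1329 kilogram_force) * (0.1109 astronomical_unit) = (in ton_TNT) 5.168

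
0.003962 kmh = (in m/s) 0.001101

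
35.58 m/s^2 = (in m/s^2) 35.58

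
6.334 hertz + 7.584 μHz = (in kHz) 0.006334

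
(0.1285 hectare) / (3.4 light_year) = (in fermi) 39.95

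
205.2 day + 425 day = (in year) 1.727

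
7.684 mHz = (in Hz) 0.007684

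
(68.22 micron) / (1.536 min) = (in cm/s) 7.402e-05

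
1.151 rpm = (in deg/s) 6.906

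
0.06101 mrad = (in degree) 0.003496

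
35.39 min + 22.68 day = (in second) 1.962e+06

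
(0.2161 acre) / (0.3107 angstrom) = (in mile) 1.749e+10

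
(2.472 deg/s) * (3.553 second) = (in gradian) 9.759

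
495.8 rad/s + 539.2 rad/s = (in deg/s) 5.93e+04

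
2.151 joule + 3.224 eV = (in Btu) 0.002039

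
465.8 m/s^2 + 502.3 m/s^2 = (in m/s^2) 968.1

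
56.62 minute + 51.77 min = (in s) 6503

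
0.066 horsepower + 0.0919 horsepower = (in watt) 117.7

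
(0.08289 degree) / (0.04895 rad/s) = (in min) 0.0004926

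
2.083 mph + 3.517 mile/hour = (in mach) 0.007352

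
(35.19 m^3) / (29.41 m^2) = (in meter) 1.197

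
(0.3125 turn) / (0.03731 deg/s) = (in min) 50.25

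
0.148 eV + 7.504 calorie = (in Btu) 0.02976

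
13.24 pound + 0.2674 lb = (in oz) 216.1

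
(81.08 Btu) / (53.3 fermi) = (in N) 1.605e+18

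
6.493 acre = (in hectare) 2.628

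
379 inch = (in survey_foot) 31.58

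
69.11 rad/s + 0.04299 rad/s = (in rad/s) 69.15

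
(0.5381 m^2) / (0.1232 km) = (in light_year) 4.617e-19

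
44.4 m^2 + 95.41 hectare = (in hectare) 95.41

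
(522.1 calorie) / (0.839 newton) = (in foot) 8542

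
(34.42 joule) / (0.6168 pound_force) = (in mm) 1.255e+04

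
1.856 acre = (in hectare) 0.7511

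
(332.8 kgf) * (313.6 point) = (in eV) 2.254e+21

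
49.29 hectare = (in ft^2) 5.306e+06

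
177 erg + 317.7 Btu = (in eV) 2.092e+24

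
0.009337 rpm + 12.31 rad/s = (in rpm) 117.6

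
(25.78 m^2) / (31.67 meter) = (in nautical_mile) 0.0004395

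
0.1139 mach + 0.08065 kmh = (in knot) 75.43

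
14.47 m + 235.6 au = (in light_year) 0.003725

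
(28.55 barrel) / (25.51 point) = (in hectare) 0.05044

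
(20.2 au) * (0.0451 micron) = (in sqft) 1.467e+06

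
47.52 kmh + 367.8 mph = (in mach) 0.5216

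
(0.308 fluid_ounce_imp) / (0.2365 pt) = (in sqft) 1.129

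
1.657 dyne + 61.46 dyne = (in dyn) 63.12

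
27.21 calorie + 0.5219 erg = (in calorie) 27.21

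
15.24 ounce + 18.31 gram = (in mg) 4.504e+05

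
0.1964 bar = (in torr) 147.3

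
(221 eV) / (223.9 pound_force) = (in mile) 2.209e-23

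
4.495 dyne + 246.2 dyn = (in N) 0.002507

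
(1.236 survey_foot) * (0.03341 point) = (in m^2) 4.44e-06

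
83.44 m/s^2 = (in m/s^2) 83.44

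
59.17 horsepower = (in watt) 4.412e+04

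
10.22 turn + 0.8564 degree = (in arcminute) 2.208e+05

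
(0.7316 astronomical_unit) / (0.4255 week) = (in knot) 8.267e+05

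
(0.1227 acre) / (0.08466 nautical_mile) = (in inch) 124.7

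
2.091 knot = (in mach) 0.003159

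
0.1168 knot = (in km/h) 0.2163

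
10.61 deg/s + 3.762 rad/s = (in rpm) 37.69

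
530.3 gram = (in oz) 18.71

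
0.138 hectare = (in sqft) 1.485e+04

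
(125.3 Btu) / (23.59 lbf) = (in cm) 1.26e+05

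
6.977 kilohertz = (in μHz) 6.977e+09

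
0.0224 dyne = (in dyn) 0.0224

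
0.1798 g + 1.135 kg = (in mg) 1.135e+06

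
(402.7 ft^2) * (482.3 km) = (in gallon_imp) 3.969e+09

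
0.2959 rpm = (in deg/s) 1.775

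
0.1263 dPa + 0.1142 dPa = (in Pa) 0.02405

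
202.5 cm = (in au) 1.354e-11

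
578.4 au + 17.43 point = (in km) 8.653e+10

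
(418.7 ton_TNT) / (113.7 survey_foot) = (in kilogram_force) 5.155e+09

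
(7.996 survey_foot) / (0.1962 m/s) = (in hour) 0.003451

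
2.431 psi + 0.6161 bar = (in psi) 11.37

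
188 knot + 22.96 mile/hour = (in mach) 0.3142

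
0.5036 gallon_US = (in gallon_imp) 0.4193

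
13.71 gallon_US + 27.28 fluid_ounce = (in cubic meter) 0.0527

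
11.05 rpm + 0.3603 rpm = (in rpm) 11.41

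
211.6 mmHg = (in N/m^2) 2.821e+04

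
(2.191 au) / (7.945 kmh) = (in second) 1.485e+11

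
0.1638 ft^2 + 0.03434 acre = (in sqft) 1496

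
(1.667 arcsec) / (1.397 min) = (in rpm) 9.207e-07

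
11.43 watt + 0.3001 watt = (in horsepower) 0.01573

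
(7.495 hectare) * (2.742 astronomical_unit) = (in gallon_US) 8.122e+18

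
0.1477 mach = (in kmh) 181.1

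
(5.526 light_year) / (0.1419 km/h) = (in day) 1.535e+13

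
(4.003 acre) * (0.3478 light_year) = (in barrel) 3.353e+20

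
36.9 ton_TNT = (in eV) 9.636e+29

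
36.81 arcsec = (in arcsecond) 36.81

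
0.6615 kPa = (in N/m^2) 661.5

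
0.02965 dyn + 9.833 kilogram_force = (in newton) 96.43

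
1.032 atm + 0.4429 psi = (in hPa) 1076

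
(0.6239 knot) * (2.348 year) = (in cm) 2.377e+09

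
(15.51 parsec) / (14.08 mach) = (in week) 1.651e+08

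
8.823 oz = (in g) 250.1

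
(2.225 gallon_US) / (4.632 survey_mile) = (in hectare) 1.13e-10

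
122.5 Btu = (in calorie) 3.089e+04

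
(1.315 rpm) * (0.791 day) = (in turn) 1498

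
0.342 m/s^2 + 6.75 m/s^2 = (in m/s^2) 7.092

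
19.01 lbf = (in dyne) 8.456e+06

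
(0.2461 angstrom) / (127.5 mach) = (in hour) 1.575e-19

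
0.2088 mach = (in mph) 159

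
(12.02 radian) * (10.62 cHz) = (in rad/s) 1.277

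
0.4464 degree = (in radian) 0.007791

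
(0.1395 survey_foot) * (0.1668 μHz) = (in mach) 2.083e-11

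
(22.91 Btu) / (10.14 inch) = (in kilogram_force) 9570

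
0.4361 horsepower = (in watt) 325.2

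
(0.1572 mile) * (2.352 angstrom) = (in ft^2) 6.405e-07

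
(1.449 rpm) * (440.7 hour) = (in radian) 2.407e+05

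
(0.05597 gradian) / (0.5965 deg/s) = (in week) 1.396e-07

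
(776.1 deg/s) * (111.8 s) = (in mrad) 1.514e+06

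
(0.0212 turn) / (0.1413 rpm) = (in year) 2.855e-07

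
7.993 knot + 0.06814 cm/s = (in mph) 9.2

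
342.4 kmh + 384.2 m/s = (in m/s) 479.3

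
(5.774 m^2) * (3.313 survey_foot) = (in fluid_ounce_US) 1.972e+05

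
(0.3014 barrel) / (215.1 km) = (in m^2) 2.228e-07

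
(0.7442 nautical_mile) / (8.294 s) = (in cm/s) 1.662e+04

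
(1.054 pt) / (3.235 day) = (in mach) 3.907e-12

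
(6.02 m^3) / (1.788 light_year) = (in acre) 8.794e-20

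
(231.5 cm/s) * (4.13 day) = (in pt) 2.342e+09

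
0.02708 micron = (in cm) 2.708e-06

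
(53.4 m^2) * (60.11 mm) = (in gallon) 848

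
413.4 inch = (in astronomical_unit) 7.019e-11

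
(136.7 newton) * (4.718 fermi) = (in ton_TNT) 1.541e-22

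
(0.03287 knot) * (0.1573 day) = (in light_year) 2.429e-14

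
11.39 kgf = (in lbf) 25.11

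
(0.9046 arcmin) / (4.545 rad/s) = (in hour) 1.608e-08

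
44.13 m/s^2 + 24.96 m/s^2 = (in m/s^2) 69.09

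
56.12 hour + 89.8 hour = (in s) 5.253e+05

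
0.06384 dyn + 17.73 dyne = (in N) 0.0001779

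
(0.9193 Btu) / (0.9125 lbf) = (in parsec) 7.744e-15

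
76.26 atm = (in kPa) 7727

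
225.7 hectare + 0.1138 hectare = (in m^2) 2.258e+06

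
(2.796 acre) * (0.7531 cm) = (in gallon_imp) 1.874e+04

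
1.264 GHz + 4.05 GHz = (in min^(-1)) 3.188e+11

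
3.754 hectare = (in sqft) 4.041e+05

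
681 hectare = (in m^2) 6.81e+06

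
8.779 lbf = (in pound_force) 8.779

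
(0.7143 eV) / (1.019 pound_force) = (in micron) 2.525e-14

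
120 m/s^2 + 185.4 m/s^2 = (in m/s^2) 305.4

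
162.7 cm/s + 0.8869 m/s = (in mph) 5.623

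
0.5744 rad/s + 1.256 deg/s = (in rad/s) 0.5963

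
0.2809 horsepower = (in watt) 209.5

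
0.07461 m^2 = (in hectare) 7.461e-06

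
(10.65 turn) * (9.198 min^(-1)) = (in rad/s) 10.26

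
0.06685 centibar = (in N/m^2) 66.85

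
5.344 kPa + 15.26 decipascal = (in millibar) 53.46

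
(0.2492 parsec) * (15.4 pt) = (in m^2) 4.178e+13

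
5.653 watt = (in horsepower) 0.007581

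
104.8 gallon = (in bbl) 2.495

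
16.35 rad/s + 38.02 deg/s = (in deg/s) 974.8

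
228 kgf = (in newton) 2236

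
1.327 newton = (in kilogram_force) 0.1353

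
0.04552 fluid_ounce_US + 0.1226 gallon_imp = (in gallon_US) 0.1476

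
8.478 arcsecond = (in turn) 6.542e-06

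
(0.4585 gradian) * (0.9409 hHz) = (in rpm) 6.471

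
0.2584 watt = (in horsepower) 0.0003465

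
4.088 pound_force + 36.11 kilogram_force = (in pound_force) 83.7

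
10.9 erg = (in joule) 1.09e-06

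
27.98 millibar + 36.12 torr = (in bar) 0.07614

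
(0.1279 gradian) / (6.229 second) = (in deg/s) 0.01848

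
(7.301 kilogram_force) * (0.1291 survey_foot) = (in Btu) 0.00267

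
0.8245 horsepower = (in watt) 614.8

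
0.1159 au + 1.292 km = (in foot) 5.688e+10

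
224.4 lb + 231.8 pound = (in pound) 456.2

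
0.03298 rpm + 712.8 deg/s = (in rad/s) 12.44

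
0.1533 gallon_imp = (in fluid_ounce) 23.57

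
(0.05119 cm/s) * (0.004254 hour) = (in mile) 4.871e-06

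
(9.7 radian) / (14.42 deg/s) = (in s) 38.54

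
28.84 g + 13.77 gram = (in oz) 1.503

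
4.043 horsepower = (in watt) 3015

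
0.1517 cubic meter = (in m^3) 0.1517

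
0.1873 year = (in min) 9.844e+04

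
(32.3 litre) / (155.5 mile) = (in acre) 3.189e-11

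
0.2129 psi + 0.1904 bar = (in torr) 153.8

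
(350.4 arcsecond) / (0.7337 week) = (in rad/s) 3.828e-09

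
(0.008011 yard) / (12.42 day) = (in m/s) 6.826e-09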